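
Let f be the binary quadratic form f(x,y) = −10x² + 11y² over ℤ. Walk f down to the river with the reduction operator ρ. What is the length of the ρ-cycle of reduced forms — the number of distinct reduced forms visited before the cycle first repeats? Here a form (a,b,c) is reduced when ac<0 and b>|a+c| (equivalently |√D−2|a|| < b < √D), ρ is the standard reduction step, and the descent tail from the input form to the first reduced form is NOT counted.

D = 440, ⌊√D⌋ = 20
descent: ρ → (11,0,-10)
descent: ρ → (-10,20,1)  [lands on river]
river: ρ → (1,20,-10)
ρ-cycle length = 2 (tail of 2 descent steps not counted)

2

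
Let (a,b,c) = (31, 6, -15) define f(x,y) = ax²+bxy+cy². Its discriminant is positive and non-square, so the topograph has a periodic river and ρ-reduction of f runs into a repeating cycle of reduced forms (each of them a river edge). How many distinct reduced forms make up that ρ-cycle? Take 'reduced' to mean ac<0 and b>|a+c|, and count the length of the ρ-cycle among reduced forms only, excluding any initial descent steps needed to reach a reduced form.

D = 1896, ⌊√D⌋ = 43
descent: ρ → (-15,24,22)  [lands on river]
river: ρ → (22,20,-17)
river: ρ → (-17,14,25)
river: ρ → (25,36,-6)
river: ρ → (-6,36,25)
river: ρ → (25,14,-17)
river: ρ → (-17,20,22)
river: ρ → (22,24,-15)
river: ρ → (-15,36,10)
river: ρ → (10,24,-33)
river: ρ → (-33,42,1)
river: ρ → (1,42,-33)
river: ρ → (-33,24,10)
river: ρ → (10,36,-15)
ρ-cycle length = 14 (tail of 1 descent step not counted)

14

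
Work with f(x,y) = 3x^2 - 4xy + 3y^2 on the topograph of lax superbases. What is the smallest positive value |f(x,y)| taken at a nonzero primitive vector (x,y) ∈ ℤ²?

translate: b→2 (≡-4 mod 6), so (3,-4,3)→(3,2,2)
flip: (3,2,2)→(2,-2,3)
translate: b→2 (≡-2 mod 4), so (2,-2,3)→(2,2,3)
reduced (well bottom): (2,2,3) with a≤c, −a<b≤a
well minimum = a = 2

2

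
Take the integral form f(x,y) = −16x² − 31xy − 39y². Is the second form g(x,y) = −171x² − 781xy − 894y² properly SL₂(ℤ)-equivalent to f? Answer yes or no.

D₁ = -1535, D₂ = -1535
f is negative-definite; reduce −f:
−f: translate: b→-1 (≡31 mod 32), so (16,31,39)→(16,-1,24)
−f: reduced (well bottom): (16,-1,24) with a≤c, −a<b≤a
flip sign back: reduced form of f is (-16,1,-24)
g is negative-definite; reduce −g:
−g: translate: b→97 (≡781 mod 342), so (171,781,894)→(171,97,16)
−g: flip: (171,97,16)→(16,-97,171)
−g: translate: b→-1 (≡-97 mod 32), so (16,-97,171)→(16,-1,24)
−g: reduced (well bottom): (16,-1,24) with a≤c, −a<b≤a
flip sign back: reduced form of g is (-16,1,-24)
reduced forms (-16, 1, -24) vs (-16, 1, -24) ⇒ equivalent

yes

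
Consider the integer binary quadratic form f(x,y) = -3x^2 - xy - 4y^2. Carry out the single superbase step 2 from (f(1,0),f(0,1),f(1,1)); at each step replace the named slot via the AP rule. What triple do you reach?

start (-3,-4,-8) = (f(1,0),f(0,1),f(1,1))
replace slot 2: 2·((-3)+(-8)) − (-4) = -18 → (-3,-18,-8)

-3,-18,-8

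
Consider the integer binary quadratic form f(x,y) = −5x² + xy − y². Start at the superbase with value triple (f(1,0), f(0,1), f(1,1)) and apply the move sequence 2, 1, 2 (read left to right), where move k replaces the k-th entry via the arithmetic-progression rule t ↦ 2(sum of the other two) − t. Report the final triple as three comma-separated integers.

start (-5,-1,-5) = (f(1,0),f(0,1),f(1,1))
replace slot 2: 2·((-5)+(-5)) − (-1) = -19 → (-5,-19,-5)
replace slot 1: 2·((-19)+(-5)) − (-5) = -43 → (-43,-19,-5)
replace slot 2: 2·((-43)+(-5)) − (-19) = -77 → (-43,-77,-5)

-43,-77,-5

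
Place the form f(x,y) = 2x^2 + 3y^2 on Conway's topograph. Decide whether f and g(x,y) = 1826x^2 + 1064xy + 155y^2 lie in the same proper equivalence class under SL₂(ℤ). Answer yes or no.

D₁ = -24, D₂ = -24
f: reduced (well bottom): (2,0,3) with a≤c, −a<b≤a
g: flip: (1826,1064,155)→(155,-1064,1826)
g: translate: b→-134 (≡-1064 mod 310), so (155,-1064,1826)→(155,-134,29)
g: flip: (155,-134,29)→(29,134,155)
g: translate: b→18 (≡134 mod 58), so (29,134,155)→(29,18,3)
g: flip: (29,18,3)→(3,-18,29)
g: translate: b→0 (≡-18 mod 6), so (3,-18,29)→(3,0,2)
g: flip: (3,0,2)→(2,0,3)
g: reduced (well bottom): (2,0,3) with a≤c, −a<b≤a
reduced forms (2, 0, 3) vs (2, 0, 3) ⇒ equivalent

yes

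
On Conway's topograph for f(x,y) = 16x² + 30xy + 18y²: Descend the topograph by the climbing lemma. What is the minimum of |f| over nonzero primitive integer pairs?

translate: b→-2 (≡30 mod 32), so (16,30,18)→(16,-2,4)
flip: (16,-2,4)→(4,2,16)
reduced (well bottom): (4,2,16) with a≤c, −a<b≤a
well minimum = a = 4

4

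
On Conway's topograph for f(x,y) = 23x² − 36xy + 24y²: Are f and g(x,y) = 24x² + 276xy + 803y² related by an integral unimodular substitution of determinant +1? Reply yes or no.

D₁ = -912, D₂ = -912
f: translate: b→10 (≡-36 mod 46), so (23,-36,24)→(23,10,11)
f: flip: (23,10,11)→(11,-10,23)
f: reduced (well bottom): (11,-10,23) with a≤c, −a<b≤a
g: translate: b→-12 (≡276 mod 48), so (24,276,803)→(24,-12,11)
g: flip: (24,-12,11)→(11,12,24)
g: translate: b→-10 (≡12 mod 22), so (11,12,24)→(11,-10,23)
g: reduced (well bottom): (11,-10,23) with a≤c, −a<b≤a
reduced forms (11, -10, 23) vs (11, -10, 23) ⇒ equivalent

yes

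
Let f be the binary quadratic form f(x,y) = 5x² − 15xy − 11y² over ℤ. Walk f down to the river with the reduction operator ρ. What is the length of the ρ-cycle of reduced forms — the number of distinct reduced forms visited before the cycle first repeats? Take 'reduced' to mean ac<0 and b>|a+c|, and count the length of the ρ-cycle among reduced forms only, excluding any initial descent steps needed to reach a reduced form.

D = 445, ⌊√D⌋ = 21
descent: ρ → (-11,15,5)  [lands on river]
river: ρ → (5,15,-11)
river: ρ → (-11,7,9)
river: ρ → (9,11,-9)
river: ρ → (-9,7,11)
river: ρ → (11,15,-5)
river: ρ → (-5,15,11)
river: ρ → (11,7,-9)
river: ρ → (-9,11,9)
river: ρ → (9,7,-11)
ρ-cycle length = 10 (tail of 1 descent step not counted)

10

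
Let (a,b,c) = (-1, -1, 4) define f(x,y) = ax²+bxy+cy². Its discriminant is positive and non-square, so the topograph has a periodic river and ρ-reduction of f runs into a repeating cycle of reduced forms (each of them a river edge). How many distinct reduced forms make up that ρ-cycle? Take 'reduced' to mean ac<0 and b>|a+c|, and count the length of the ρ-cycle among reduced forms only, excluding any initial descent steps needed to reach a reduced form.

D = 17, ⌊√D⌋ = 4
descent: ρ → (4,1,-1)
descent: ρ → (-1,3,2)  [lands on river]
river: ρ → (2,1,-2)
river: ρ → (-2,3,1)
river: ρ → (1,3,-2)
river: ρ → (-2,1,2)
river: ρ → (2,3,-1)
ρ-cycle length = 6 (tail of 2 descent steps not counted)

6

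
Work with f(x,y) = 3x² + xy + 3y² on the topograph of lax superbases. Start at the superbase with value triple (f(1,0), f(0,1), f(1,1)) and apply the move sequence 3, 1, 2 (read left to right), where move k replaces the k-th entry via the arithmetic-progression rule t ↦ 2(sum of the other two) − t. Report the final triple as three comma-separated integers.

start (3,3,7) = (f(1,0),f(0,1),f(1,1))
replace slot 3: 2·(3+3) − 7 = 5 → (3,3,5)
replace slot 1: 2·(3+5) − 3 = 13 → (13,3,5)
replace slot 2: 2·(13+5) − 3 = 33 → (13,33,5)

13,33,5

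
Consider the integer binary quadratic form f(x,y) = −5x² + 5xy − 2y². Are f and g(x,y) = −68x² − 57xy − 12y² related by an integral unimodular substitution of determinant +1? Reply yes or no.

D₁ = -15, D₂ = -15
f is negative-definite; reduce −f:
−f: translate: b→5 (≡-5 mod 10), so (5,-5,2)→(5,5,2)
−f: flip: (5,5,2)→(2,-5,5)
−f: translate: b→-1 (≡-5 mod 4), so (2,-5,5)→(2,-1,2)
−f: flip: (2,-1,2)→(2,1,2)
−f: reduced (well bottom): (2,1,2) with a≤c, −a<b≤a
flip sign back: reduced form of f is (-2,-1,-2)
g is negative-definite; reduce −g:
−g: flip: (68,57,12)→(12,-57,68)
−g: translate: b→-9 (≡-57 mod 24), so (12,-57,68)→(12,-9,2)
−g: flip: (12,-9,2)→(2,9,12)
−g: translate: b→1 (≡9 mod 4), so (2,9,12)→(2,1,2)
−g: reduced (well bottom): (2,1,2) with a≤c, −a<b≤a
flip sign back: reduced form of g is (-2,-1,-2)
reduced forms (-2, -1, -2) vs (-2, -1, -2) ⇒ equivalent

yes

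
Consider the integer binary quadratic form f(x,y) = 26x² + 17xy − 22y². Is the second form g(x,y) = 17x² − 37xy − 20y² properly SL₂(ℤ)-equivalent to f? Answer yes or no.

D₁ = 2577, D₂ = 2729
discriminants differ ⇒ not SL₂(ℤ)-equivalent

no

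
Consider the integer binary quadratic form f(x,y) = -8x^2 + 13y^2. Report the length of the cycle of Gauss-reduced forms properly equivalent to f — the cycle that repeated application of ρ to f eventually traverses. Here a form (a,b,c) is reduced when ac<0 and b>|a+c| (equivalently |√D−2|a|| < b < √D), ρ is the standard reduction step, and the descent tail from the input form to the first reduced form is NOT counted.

D = 416, ⌊√D⌋ = 20
descent: ρ → (13,0,-8)
descent: ρ → (-8,16,5)  [lands on river]
river: ρ → (5,14,-11)
river: ρ → (-11,8,8)
river: ρ → (8,8,-11)
river: ρ → (-11,14,5)
river: ρ → (5,16,-8)
ρ-cycle length = 6 (tail of 2 descent steps not counted)

6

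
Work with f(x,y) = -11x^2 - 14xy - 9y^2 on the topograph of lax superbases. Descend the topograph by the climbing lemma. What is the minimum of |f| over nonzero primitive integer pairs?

translate: b→-8 (≡14 mod 22), so (11,14,9)→(11,-8,6)
flip: (11,-8,6)→(6,8,11)
translate: b→-4 (≡8 mod 12), so (6,8,11)→(6,-4,9)
reduced (well bottom): (6,-4,9) with a≤c, −a<b≤a
well minimum |f| = |-6| = 6 (negative-definite)

6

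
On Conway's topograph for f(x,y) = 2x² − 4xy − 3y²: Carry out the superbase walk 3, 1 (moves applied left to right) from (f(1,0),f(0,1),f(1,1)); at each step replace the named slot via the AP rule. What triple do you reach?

start (2,-3,-5) = (f(1,0),f(0,1),f(1,1))
replace slot 3: 2·(2+(-3)) − (-5) = 3 → (2,-3,3)
replace slot 1: 2·((-3)+3) − 2 = -2 → (-2,-3,3)

-2,-3,3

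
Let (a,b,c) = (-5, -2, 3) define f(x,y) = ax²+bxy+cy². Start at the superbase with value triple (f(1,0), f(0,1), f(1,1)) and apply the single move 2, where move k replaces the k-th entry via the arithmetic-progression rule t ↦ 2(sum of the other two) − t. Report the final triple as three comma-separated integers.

start (-5,3,-4) = (f(1,0),f(0,1),f(1,1))
replace slot 2: 2·((-5)+(-4)) − 3 = -21 → (-5,-21,-4)

-5,-21,-4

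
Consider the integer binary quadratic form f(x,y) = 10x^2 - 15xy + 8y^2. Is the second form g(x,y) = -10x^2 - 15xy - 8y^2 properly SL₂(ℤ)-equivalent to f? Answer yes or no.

D₁ = -95, D₂ = -95
f: translate: b→5 (≡-15 mod 20), so (10,-15,8)→(10,5,3)
f: flip: (10,5,3)→(3,-5,10)
f: translate: b→1 (≡-5 mod 6), so (3,-5,10)→(3,1,8)
f: reduced (well bottom): (3,1,8) with a≤c, −a<b≤a
g is negative-definite; reduce −g:
−g: translate: b→-5 (≡15 mod 20), so (10,15,8)→(10,-5,3)
−g: flip: (10,-5,3)→(3,5,10)
−g: translate: b→-1 (≡5 mod 6), so (3,5,10)→(3,-1,8)
−g: reduced (well bottom): (3,-1,8) with a≤c, −a<b≤a
flip sign back: reduced form of g is (-3,1,-8)
reduced forms (3, 1, 8) vs (-3, 1, -8) ⇒ inequivalent

no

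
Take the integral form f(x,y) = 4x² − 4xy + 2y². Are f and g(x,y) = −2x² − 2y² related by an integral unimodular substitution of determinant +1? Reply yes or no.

D₁ = -16, D₂ = -16
f: translate: b→4 (≡-4 mod 8), so (4,-4,2)→(4,4,2)
f: flip: (4,4,2)→(2,-4,4)
f: translate: b→0 (≡-4 mod 4), so (2,-4,4)→(2,0,2)
f: reduced (well bottom): (2,0,2) with a≤c, −a<b≤a
g is negative-definite; reduce −g:
−g: reduced (well bottom): (2,0,2) with a≤c, −a<b≤a
flip sign back: reduced form of g is (-2,0,-2)
reduced forms (2, 0, 2) vs (-2, 0, -2) ⇒ inequivalent

no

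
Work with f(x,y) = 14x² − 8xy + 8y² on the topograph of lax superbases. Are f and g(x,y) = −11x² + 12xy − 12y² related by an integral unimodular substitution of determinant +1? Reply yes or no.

D₁ = -384, D₂ = -384
f: flip: (14,-8,8)→(8,8,14)
f: reduced (well bottom): (8,8,14) with a≤c, −a<b≤a
g is negative-definite; reduce −g:
−g: translate: b→10 (≡-12 mod 22), so (11,-12,12)→(11,10,11)
−g: reduced (well bottom): (11,10,11) with a≤c, −a<b≤a
flip sign back: reduced form of g is (-11,-10,-11)
reduced forms (8, 8, 14) vs (-11, -10, -11) ⇒ inequivalent

no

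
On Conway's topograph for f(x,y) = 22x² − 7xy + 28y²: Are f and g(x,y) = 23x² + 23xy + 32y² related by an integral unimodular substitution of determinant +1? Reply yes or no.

D₁ = -2415, D₂ = -2415
f: reduced (well bottom): (22,-7,28) with a≤c, −a<b≤a
g: reduced (well bottom): (23,23,32) with a≤c, −a<b≤a
reduced forms (22, -7, 28) vs (23, 23, 32) ⇒ inequivalent

no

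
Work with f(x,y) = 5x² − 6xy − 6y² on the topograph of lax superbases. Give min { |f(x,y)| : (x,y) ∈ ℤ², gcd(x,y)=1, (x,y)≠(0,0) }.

descent: ρ → (-6,6,5)  [lands on river]
river: ρ → (5,4,-7)
river: ρ → (-7,10,2)
river: ρ → (2,10,-7)
river: ρ → (-7,4,5)
river: ρ → (5,6,-6)
closes: descent 1, river 6
min |a| on river = 2

2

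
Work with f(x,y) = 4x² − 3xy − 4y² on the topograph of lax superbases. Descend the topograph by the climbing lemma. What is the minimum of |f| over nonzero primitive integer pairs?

descent: ρ → (-4,3,4)  [lands on river]
river: ρ → (4,5,-3)
river: ρ → (-3,7,2)
river: ρ → (2,5,-6)
river: ρ → (-6,7,1)
river: ρ → (1,7,-6)
river: ρ → (-6,5,2)
river: ρ → (2,7,-3)
river: ρ → (-3,5,4)
river: ρ → (4,3,-4)
river: ρ → (-4,5,3)
river: ρ → (3,7,-2)
river: ρ → (-2,5,6)
river: ρ → (6,7,-1)
river: ρ → (-1,7,6)
river: ρ → (6,5,-2)
river: ρ → (-2,7,3)
river: ρ → (3,5,-4)
closes: descent 1, river 18
min |a| on river = 1

1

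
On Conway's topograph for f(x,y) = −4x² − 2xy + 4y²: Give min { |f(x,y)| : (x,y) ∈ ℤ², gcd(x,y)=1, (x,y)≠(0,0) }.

descent: ρ → (4,2,-4)  [lands on river]
river: ρ → (-4,6,2)
river: ρ → (2,6,-4)
river: ρ → (-4,2,4)
river: ρ → (4,6,-2)
river: ρ → (-2,6,4)
closes: descent 1, river 6
min |a| on river = 2

2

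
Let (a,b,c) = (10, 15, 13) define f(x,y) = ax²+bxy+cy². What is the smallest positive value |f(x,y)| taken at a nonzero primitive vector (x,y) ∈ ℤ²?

translate: b→-5 (≡15 mod 20), so (10,15,13)→(10,-5,8)
flip: (10,-5,8)→(8,5,10)
reduced (well bottom): (8,5,10) with a≤c, −a<b≤a
well minimum = a = 8

8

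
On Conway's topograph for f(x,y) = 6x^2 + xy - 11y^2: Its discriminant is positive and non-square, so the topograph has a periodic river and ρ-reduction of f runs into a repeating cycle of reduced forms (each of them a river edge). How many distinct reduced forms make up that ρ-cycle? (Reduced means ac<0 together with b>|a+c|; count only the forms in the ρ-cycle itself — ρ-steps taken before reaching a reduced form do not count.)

D = 265, ⌊√D⌋ = 16
descent: ρ → (-11,-1,6)
descent: ρ → (6,13,-4)  [lands on river]
river: ρ → (-4,11,9)
river: ρ → (9,7,-6)
river: ρ → (-6,5,10)
river: ρ → (10,15,-1)
river: ρ → (-1,15,10)
river: ρ → (10,5,-6)
river: ρ → (-6,7,9)
river: ρ → (9,11,-4)
river: ρ → (-4,13,6)
river: ρ → (6,11,-6)
river: ρ → (-6,13,4)
river: ρ → (4,11,-9)
river: ρ → (-9,7,6)
river: ρ → (6,5,-10)
river: ρ → (-10,15,1)
river: ρ → (1,15,-10)
river: ρ → (-10,5,6)
river: ρ → (6,7,-9)
river: ρ → (-9,11,4)
river: ρ → (4,13,-6)
river: ρ → (-6,11,6)
ρ-cycle length = 22 (tail of 2 descent steps not counted)

22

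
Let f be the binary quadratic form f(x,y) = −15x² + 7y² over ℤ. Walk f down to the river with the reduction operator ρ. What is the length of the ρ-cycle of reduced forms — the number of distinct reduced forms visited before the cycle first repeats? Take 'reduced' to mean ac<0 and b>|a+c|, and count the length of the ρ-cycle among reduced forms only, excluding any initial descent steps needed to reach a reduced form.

D = 420, ⌊√D⌋ = 20
descent: ρ → (7,14,-8)  [lands on river]
river: ρ → (-8,18,3)
river: ρ → (3,18,-8)
river: ρ → (-8,14,7)
ρ-cycle length = 4 (tail of 1 descent step not counted)

4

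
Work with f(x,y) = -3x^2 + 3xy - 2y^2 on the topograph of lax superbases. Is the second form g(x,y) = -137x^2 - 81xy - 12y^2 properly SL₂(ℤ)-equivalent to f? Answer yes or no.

D₁ = -15, D₂ = -15
f is negative-definite; reduce −f:
−f: translate: b→3 (≡-3 mod 6), so (3,-3,2)→(3,3,2)
−f: flip: (3,3,2)→(2,-3,3)
−f: translate: b→1 (≡-3 mod 4), so (2,-3,3)→(2,1,2)
−f: reduced (well bottom): (2,1,2) with a≤c, −a<b≤a
flip sign back: reduced form of f is (-2,-1,-2)
g is negative-definite; reduce −g:
−g: flip: (137,81,12)→(12,-81,137)
−g: translate: b→-9 (≡-81 mod 24), so (12,-81,137)→(12,-9,2)
−g: flip: (12,-9,2)→(2,9,12)
−g: translate: b→1 (≡9 mod 4), so (2,9,12)→(2,1,2)
−g: reduced (well bottom): (2,1,2) with a≤c, −a<b≤a
flip sign back: reduced form of g is (-2,-1,-2)
reduced forms (-2, -1, -2) vs (-2, -1, -2) ⇒ equivalent

yes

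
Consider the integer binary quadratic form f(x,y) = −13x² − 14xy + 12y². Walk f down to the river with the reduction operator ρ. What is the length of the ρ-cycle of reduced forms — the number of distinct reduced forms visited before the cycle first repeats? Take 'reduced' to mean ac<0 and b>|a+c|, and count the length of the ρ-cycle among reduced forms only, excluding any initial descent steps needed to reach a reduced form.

D = 820, ⌊√D⌋ = 28
descent: ρ → (12,14,-13)  [lands on river]
river: ρ → (-13,12,13)
river: ρ → (13,14,-12)
river: ρ → (-12,10,15)
river: ρ → (15,20,-7)
river: ρ → (-7,22,12)
river: ρ → (12,26,-3)
river: ρ → (-3,28,3)
river: ρ → (3,26,-12)
river: ρ → (-12,22,7)
river: ρ → (7,20,-15)
river: ρ → (-15,10,12)
ρ-cycle length = 12 (tail of 1 descent step not counted)

12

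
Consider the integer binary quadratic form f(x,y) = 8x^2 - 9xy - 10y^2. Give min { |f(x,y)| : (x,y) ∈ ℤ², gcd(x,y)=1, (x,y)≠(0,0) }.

descent: ρ → (-10,9,8)  [lands on river]
river: ρ → (8,7,-11)
river: ρ → (-11,15,4)
river: ρ → (4,17,-7)
river: ρ → (-7,11,10)
river: ρ → (10,9,-8)
river: ρ → (-8,7,11)
river: ρ → (11,15,-4)
river: ρ → (-4,17,7)
river: ρ → (7,11,-10)
closes: descent 1, river 10
min |a| on river = 4

4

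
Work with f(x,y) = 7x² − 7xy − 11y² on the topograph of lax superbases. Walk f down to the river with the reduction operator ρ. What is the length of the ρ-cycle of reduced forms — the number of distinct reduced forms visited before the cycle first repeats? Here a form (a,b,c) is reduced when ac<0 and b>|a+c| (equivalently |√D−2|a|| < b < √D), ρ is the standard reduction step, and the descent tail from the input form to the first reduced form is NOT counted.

D = 357, ⌊√D⌋ = 18
descent: ρ → (-11,7,7)  [lands on river]
river: ρ → (7,7,-11)
river: ρ → (-11,15,3)
river: ρ → (3,15,-11)
ρ-cycle length = 4 (tail of 1 descent step not counted)

4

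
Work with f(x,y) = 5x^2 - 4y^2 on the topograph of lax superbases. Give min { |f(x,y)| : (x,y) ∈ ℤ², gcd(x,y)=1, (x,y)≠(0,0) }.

descent: ρ → (-4,8,1)  [lands on river]
river: ρ → (1,8,-4)
closes: descent 1, river 2
min |a| on river = 1

1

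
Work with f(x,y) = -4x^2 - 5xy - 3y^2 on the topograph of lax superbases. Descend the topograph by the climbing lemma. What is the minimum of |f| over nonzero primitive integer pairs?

translate: b→-3 (≡5 mod 8), so (4,5,3)→(4,-3,2)
flip: (4,-3,2)→(2,3,4)
translate: b→-1 (≡3 mod 4), so (2,3,4)→(2,-1,3)
reduced (well bottom): (2,-1,3) with a≤c, −a<b≤a
well minimum |f| = |-2| = 2 (negative-definite)

2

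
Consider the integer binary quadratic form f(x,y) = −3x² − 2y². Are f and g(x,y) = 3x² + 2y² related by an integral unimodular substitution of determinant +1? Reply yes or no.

D₁ = -24, D₂ = -24
f is negative-definite; reduce −f:
−f: flip: (3,0,2)→(2,0,3)
−f: reduced (well bottom): (2,0,3) with a≤c, −a<b≤a
flip sign back: reduced form of f is (-2,0,-3)
g: flip: (3,0,2)→(2,0,3)
g: reduced (well bottom): (2,0,3) with a≤c, −a<b≤a
reduced forms (-2, 0, -3) vs (2, 0, 3) ⇒ inequivalent

no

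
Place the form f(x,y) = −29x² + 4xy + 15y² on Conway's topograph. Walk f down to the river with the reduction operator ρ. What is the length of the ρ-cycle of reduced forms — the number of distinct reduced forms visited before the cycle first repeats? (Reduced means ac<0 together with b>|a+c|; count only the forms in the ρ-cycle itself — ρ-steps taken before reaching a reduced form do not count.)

D = 1756, ⌊√D⌋ = 41
descent: ρ → (15,26,-18)  [lands on river]
river: ρ → (-18,10,23)
river: ρ → (23,36,-5)
river: ρ → (-5,34,30)
river: ρ → (30,26,-9)
river: ρ → (-9,28,27)
river: ρ → (27,26,-10)
river: ρ → (-10,34,15)
ρ-cycle length = 8 (tail of 1 descent step not counted)

8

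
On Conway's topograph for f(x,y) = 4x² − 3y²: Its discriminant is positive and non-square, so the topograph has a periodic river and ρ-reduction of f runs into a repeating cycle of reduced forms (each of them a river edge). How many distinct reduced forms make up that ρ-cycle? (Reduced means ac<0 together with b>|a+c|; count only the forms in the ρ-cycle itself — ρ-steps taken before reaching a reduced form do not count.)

D = 48, ⌊√D⌋ = 6
descent: ρ → (-3,6,1)  [lands on river]
river: ρ → (1,6,-3)
ρ-cycle length = 2 (tail of 1 descent step not counted)

2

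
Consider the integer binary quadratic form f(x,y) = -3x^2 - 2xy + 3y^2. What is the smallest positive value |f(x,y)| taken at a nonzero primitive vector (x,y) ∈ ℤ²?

descent: ρ → (3,2,-3)  [lands on river]
river: ρ → (-3,4,2)
river: ρ → (2,4,-3)
river: ρ → (-3,2,3)
river: ρ → (3,4,-2)
river: ρ → (-2,4,3)
closes: descent 1, river 6
min |a| on river = 2

2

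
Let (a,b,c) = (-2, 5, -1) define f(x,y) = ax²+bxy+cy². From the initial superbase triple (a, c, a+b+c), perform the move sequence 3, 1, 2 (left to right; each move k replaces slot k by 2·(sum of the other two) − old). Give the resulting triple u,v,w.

start (-2,-1,2) = (f(1,0),f(0,1),f(1,1))
replace slot 3: 2·((-2)+(-1)) − 2 = -8 → (-2,-1,-8)
replace slot 1: 2·((-1)+(-8)) − (-2) = -16 → (-16,-1,-8)
replace slot 2: 2·((-16)+(-8)) − (-1) = -47 → (-16,-47,-8)

-16,-47,-8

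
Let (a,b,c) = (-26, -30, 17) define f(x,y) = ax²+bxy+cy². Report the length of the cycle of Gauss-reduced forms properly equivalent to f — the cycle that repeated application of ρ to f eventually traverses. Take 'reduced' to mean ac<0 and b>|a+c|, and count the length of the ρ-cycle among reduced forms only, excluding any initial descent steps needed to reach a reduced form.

D = 2668, ⌊√D⌋ = 51
descent: ρ → (17,30,-26)  [lands on river]
river: ρ → (-26,22,21)
river: ρ → (21,20,-27)
river: ρ → (-27,34,14)
river: ρ → (14,50,-3)
river: ρ → (-3,46,46)
river: ρ → (46,46,-3)
river: ρ → (-3,50,14)
river: ρ → (14,34,-27)
river: ρ → (-27,20,21)
river: ρ → (21,22,-26)
river: ρ → (-26,30,17)
river: ρ → (17,38,-18)
river: ρ → (-18,34,21)
river: ρ → (21,50,-2)
river: ρ → (-2,50,21)
river: ρ → (21,34,-18)
river: ρ → (-18,38,17)
ρ-cycle length = 18 (tail of 1 descent step not counted)

18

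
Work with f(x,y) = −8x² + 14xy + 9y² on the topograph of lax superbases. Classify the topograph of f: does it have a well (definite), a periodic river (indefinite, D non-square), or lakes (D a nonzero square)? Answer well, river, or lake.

D = b²−4ac = 14² − 4·(-8)·9 = 484
D = 22² is a perfect square ⇒ form factors over ℤ ⇒ lakes

lake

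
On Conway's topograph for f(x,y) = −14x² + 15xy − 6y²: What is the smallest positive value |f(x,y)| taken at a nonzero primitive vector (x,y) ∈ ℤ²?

translate: b→13 (≡-15 mod 28), so (14,-15,6)→(14,13,5)
flip: (14,13,5)→(5,-13,14)
translate: b→-3 (≡-13 mod 10), so (5,-13,14)→(5,-3,6)
reduced (well bottom): (5,-3,6) with a≤c, −a<b≤a
well minimum |f| = |-5| = 5 (negative-definite)

5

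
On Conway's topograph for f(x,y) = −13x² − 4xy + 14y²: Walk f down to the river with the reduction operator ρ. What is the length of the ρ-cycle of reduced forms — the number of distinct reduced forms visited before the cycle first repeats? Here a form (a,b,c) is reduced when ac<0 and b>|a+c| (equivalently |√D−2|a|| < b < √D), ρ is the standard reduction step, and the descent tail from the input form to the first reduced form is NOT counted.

D = 744, ⌊√D⌋ = 27
descent: ρ → (14,4,-13)  [lands on river]
river: ρ → (-13,22,5)
river: ρ → (5,18,-21)
river: ρ → (-21,24,2)
river: ρ → (2,24,-21)
river: ρ → (-21,18,5)
river: ρ → (5,22,-13)
river: ρ → (-13,4,14)
river: ρ → (14,24,-3)
river: ρ → (-3,24,14)
ρ-cycle length = 10 (tail of 1 descent step not counted)

10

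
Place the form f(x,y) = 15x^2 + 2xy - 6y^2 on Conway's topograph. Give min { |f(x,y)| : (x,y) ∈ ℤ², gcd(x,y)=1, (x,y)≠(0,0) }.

descent: ρ → (-6,10,11)  [lands on river]
river: ρ → (11,12,-5)
river: ρ → (-5,18,2)
river: ρ → (2,18,-5)
river: ρ → (-5,12,11)
river: ρ → (11,10,-6)
river: ρ → (-6,14,7)
river: ρ → (7,14,-6)
closes: descent 1, river 8
min |a| on river = 2

2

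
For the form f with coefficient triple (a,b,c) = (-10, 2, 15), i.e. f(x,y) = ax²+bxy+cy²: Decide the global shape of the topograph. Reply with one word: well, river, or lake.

D = b²−4ac = 2² − 4·(-10)·15 = 604
D > 0 non-square ⇒ indefinite ⇒ periodic river

river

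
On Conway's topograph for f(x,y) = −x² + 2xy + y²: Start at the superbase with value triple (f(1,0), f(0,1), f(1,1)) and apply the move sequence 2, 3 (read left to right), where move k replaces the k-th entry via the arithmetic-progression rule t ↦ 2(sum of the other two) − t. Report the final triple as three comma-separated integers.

start (-1,1,2) = (f(1,0),f(0,1),f(1,1))
replace slot 2: 2·((-1)+2) − 1 = 1 → (-1,1,2)
replace slot 3: 2·((-1)+1) − 2 = -2 → (-1,1,-2)

-1,1,-2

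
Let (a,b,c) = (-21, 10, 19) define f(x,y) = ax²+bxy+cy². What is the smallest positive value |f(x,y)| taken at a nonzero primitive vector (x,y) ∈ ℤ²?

river: ρ → (19,28,-12)
river: ρ → (-12,20,27)
river: ρ → (27,34,-5)
river: ρ → (-5,36,20)
river: ρ → (20,4,-21)
river: ρ → (-21,38,3)
river: ρ → (3,40,-8)
river: ρ → (-8,40,3)
river: ρ → (3,38,-21)
river: ρ → (-21,4,20)
river: ρ → (20,36,-5)
river: ρ → (-5,34,27)
river: ρ → (27,20,-12)
river: ρ → (-12,28,19)
river: ρ → (19,10,-21)
river: ρ → (-21,32,8)
river: ρ → (8,32,-21)
river: ρ → (-21,10,19)
closes: descent 0, river 18
min |a| on river = 3

3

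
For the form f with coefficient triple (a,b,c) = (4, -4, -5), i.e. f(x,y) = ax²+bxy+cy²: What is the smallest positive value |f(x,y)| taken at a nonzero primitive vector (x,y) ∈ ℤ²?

descent: ρ → (-5,4,4)  [lands on river]
river: ρ → (4,4,-5)
river: ρ → (-5,6,3)
river: ρ → (3,6,-5)
closes: descent 1, river 4
min |a| on river = 3

3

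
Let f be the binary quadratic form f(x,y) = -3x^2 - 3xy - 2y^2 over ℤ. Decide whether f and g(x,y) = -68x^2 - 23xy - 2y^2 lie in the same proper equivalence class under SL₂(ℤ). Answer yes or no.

D₁ = -15, D₂ = -15
f is negative-definite; reduce −f:
−f: flip: (3,3,2)→(2,-3,3)
−f: translate: b→1 (≡-3 mod 4), so (2,-3,3)→(2,1,2)
−f: reduced (well bottom): (2,1,2) with a≤c, −a<b≤a
flip sign back: reduced form of f is (-2,-1,-2)
g is negative-definite; reduce −g:
−g: flip: (68,23,2)→(2,-23,68)
−g: translate: b→1 (≡-23 mod 4), so (2,-23,68)→(2,1,2)
−g: reduced (well bottom): (2,1,2) with a≤c, −a<b≤a
flip sign back: reduced form of g is (-2,-1,-2)
reduced forms (-2, -1, -2) vs (-2, -1, -2) ⇒ equivalent

yes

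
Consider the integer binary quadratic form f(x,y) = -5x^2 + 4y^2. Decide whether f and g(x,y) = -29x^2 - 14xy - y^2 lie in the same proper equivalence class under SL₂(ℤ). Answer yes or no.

D₁ = 80, D₂ = 80
river cycle of f (length 2): (4, 8, -1), (-1, 8, 4)
river cycle of g (length 2): (-1, 8, 4), (4, 8, -1)
cycles coincide ⇒ equivalent

yes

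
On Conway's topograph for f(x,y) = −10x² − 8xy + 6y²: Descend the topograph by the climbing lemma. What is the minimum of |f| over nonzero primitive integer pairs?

descent: ρ → (6,8,-10)  [lands on river]
river: ρ → (-10,12,4)
river: ρ → (4,12,-10)
river: ρ → (-10,8,6)
river: ρ → (6,16,-2)
river: ρ → (-2,16,6)
closes: descent 1, river 6
min |a| on river = 2

2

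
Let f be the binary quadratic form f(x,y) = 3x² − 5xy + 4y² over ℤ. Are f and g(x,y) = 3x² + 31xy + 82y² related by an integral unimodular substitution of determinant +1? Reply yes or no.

D₁ = -23, D₂ = -23
f: translate: b→1 (≡-5 mod 6), so (3,-5,4)→(3,1,2)
f: flip: (3,1,2)→(2,-1,3)
f: reduced (well bottom): (2,-1,3) with a≤c, −a<b≤a
g: translate: b→1 (≡31 mod 6), so (3,31,82)→(3,1,2)
g: flip: (3,1,2)→(2,-1,3)
g: reduced (well bottom): (2,-1,3) with a≤c, −a<b≤a
reduced forms (2, -1, 3) vs (2, -1, 3) ⇒ equivalent

yes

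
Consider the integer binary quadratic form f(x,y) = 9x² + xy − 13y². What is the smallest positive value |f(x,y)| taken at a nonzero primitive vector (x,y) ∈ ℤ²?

descent: ρ → (-13,-1,9)
descent: ρ → (9,19,-3)  [lands on river]
river: ρ → (-3,17,15)
river: ρ → (15,13,-5)
river: ρ → (-5,17,9)
closes: descent 2, river 4
min |a| on river = 3

3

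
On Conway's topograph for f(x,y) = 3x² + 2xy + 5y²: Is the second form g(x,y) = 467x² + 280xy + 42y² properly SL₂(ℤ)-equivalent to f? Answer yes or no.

D₁ = -56, D₂ = -56
f: reduced (well bottom): (3,2,5) with a≤c, −a<b≤a
g: flip: (467,280,42)→(42,-280,467)
g: translate: b→-28 (≡-280 mod 84), so (42,-280,467)→(42,-28,5)
g: flip: (42,-28,5)→(5,28,42)
g: translate: b→-2 (≡28 mod 10), so (5,28,42)→(5,-2,3)
g: flip: (5,-2,3)→(3,2,5)
g: reduced (well bottom): (3,2,5) with a≤c, −a<b≤a
reduced forms (3, 2, 5) vs (3, 2, 5) ⇒ equivalent

yes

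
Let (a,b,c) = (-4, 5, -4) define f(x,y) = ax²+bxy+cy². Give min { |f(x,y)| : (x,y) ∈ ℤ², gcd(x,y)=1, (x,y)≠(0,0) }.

translate: b→3 (≡-5 mod 8), so (4,-5,4)→(4,3,3)
flip: (4,3,3)→(3,-3,4)
translate: b→3 (≡-3 mod 6), so (3,-3,4)→(3,3,4)
reduced (well bottom): (3,3,4) with a≤c, −a<b≤a
well minimum |f| = |-3| = 3 (negative-definite)

3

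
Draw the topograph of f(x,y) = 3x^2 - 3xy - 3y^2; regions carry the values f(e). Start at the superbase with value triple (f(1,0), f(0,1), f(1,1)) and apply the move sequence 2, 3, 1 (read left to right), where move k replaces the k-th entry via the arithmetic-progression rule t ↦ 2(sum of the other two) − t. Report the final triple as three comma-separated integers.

start (3,-3,-3) = (f(1,0),f(0,1),f(1,1))
replace slot 2: 2·(3+(-3)) − (-3) = 3 → (3,3,-3)
replace slot 3: 2·(3+3) − (-3) = 15 → (3,3,15)
replace slot 1: 2·(3+15) − 3 = 33 → (33,3,15)

33,3,15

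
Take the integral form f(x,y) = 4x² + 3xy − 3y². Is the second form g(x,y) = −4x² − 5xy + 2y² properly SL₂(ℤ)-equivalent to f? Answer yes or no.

D₁ = 57, D₂ = 57
river cycle of f (length 6): (-3, 3, 4), (4, 5, -2), (-2, 7, 1), (1, 7, -2), (-2, 5, 4), (4, 3, -3)
river cycle of g (length 6): (2, 5, -4), (-4, 3, 3), (3, 3, -4), (-4, 5, 2), (2, 7, -1), (-1, 7, 2)
cycles differ ⇒ inequivalent

no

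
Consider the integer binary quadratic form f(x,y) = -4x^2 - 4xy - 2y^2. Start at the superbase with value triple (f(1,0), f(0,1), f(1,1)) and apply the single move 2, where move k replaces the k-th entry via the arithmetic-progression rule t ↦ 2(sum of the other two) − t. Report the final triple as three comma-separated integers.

start (-4,-2,-10) = (f(1,0),f(0,1),f(1,1))
replace slot 2: 2·((-4)+(-10)) − (-2) = -26 → (-4,-26,-10)

-4,-26,-10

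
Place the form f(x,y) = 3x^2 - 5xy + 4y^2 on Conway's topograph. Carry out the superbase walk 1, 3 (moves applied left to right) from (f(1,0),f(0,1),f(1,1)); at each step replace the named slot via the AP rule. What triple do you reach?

start (3,4,2) = (f(1,0),f(0,1),f(1,1))
replace slot 1: 2·(4+2) − 3 = 9 → (9,4,2)
replace slot 3: 2·(9+4) − 2 = 24 → (9,4,24)

9,4,24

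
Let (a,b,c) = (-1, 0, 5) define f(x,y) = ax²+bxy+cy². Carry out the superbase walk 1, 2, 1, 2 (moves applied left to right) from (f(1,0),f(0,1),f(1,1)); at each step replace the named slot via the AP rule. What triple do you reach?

start (-1,5,4) = (f(1,0),f(0,1),f(1,1))
replace slot 1: 2·(5+4) − (-1) = 19 → (19,5,4)
replace slot 2: 2·(19+4) − 5 = 41 → (19,41,4)
replace slot 1: 2·(41+4) − 19 = 71 → (71,41,4)
replace slot 2: 2·(71+4) − 41 = 109 → (71,109,4)

71,109,4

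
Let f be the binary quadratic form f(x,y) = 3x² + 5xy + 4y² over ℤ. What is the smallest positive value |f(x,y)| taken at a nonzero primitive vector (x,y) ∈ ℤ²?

translate: b→-1 (≡5 mod 6), so (3,5,4)→(3,-1,2)
flip: (3,-1,2)→(2,1,3)
reduced (well bottom): (2,1,3) with a≤c, −a<b≤a
well minimum = a = 2

2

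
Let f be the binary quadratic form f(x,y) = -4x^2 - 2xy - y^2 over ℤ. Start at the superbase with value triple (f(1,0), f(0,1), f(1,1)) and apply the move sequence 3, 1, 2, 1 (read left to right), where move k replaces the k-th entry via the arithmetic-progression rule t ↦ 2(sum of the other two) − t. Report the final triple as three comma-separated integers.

start (-4,-1,-7) = (f(1,0),f(0,1),f(1,1))
replace slot 3: 2·((-4)+(-1)) − (-7) = -3 → (-4,-1,-3)
replace slot 1: 2·((-1)+(-3)) − (-4) = -4 → (-4,-1,-3)
replace slot 2: 2·((-4)+(-3)) − (-1) = -13 → (-4,-13,-3)
replace slot 1: 2·((-13)+(-3)) − (-4) = -28 → (-28,-13,-3)

-28,-13,-3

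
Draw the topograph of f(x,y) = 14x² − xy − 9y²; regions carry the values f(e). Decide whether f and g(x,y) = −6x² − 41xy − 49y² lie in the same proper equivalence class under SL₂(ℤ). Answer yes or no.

D₁ = 505, D₂ = 505
river cycle of f (length 6): (-9, 19, 4), (4, 21, -4), (-4, 19, 9), (9, 17, -6), (-6, 19, 6), (6, 17, -9)
river cycle of g (length 6): (-6, 19, 6), (6, 17, -9), (-9, 19, 4), (4, 21, -4), (-4, 19, 9), (9, 17, -6)
cycles coincide ⇒ equivalent

yes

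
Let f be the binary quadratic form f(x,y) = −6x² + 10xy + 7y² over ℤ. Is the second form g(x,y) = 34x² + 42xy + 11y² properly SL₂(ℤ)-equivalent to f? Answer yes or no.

D₁ = 268, D₂ = 268
river cycle of f (length 10): (7, 4, -9), (-9, 14, 2), (2, 14, -9), (-9, 4, 7), (7, 10, -6), (-6, 14, 3), (3, 16, -1), (-1, 16, 3), (3, 14, -6), (-6, 10, 7)
river cycle of g (length 10): (-6, 10, 7), (7, 4, -9), (-9, 14, 2), (2, 14, -9), (-9, 4, 7), (7, 10, -6), (-6, 14, 3), (3, 16, -1), (-1, 16, 3), (3, 14, -6)
cycles coincide ⇒ equivalent

yes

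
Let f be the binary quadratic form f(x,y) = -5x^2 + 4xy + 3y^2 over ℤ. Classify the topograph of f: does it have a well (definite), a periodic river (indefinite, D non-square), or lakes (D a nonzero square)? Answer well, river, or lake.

D = b²−4ac = 4² − 4·(-5)·3 = 76
D > 0 non-square ⇒ indefinite ⇒ periodic river

river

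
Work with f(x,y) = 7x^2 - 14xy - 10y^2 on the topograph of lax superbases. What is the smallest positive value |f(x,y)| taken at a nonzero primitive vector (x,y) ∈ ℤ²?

descent: ρ → (-10,14,7)  [lands on river]
river: ρ → (7,14,-10)
river: ρ → (-10,6,11)
river: ρ → (11,16,-5)
river: ρ → (-5,14,14)
river: ρ → (14,14,-5)
river: ρ → (-5,16,11)
river: ρ → (11,6,-10)
closes: descent 1, river 8
min |a| on river = 5

5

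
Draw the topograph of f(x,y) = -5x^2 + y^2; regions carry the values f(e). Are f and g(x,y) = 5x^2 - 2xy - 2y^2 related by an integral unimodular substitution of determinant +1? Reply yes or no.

D₁ = 20, D₂ = 44
discriminants differ ⇒ not SL₂(ℤ)-equivalent

no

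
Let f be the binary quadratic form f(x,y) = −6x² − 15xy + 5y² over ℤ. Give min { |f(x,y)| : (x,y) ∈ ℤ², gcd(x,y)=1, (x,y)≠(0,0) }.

descent: ρ → (5,15,-6)  [lands on river]
river: ρ → (-6,9,11)
river: ρ → (11,13,-4)
river: ρ → (-4,11,14)
river: ρ → (14,17,-1)
river: ρ → (-1,17,14)
river: ρ → (14,11,-4)
river: ρ → (-4,13,11)
river: ρ → (11,9,-6)
river: ρ → (-6,15,5)
closes: descent 1, river 10
min |a| on river = 1

1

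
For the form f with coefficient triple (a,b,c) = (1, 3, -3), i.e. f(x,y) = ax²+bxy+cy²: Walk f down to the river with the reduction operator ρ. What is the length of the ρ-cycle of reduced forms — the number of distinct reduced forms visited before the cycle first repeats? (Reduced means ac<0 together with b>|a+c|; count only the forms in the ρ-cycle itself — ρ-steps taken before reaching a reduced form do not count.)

D = 21, ⌊√D⌋ = 4
river: ρ → (-3,3,1)
river: ρ → (1,3,-3)
ρ-cycle length = 2 (tail of 0 descent steps not counted)

2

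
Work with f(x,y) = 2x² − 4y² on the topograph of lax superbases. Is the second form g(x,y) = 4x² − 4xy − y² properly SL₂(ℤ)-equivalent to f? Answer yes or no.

D₁ = 32, D₂ = 32
river cycle of f (length 2): (2, 4, -2), (-2, 4, 2)
river cycle of g (length 2): (-1, 4, 4), (4, 4, -1)
cycles differ ⇒ inequivalent

no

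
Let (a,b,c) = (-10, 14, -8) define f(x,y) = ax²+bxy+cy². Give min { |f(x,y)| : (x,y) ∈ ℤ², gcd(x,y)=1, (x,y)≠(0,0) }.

translate: b→6 (≡-14 mod 20), so (10,-14,8)→(10,6,4)
flip: (10,6,4)→(4,-6,10)
translate: b→2 (≡-6 mod 8), so (4,-6,10)→(4,2,8)
reduced (well bottom): (4,2,8) with a≤c, −a<b≤a
well minimum |f| = |-4| = 4 (negative-definite)

4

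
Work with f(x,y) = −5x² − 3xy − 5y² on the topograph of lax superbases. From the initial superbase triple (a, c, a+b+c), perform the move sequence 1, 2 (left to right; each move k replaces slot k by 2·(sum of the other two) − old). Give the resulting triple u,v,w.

start (-5,-5,-13) = (f(1,0),f(0,1),f(1,1))
replace slot 1: 2·((-5)+(-13)) − (-5) = -31 → (-31,-5,-13)
replace slot 2: 2·((-31)+(-13)) − (-5) = -83 → (-31,-83,-13)

-31,-83,-13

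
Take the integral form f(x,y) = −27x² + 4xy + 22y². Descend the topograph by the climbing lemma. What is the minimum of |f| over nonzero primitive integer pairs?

descent: ρ → (22,40,-9)  [lands on river]
river: ρ → (-9,32,38)
river: ρ → (38,44,-3)
river: ρ → (-3,46,23)
river: ρ → (23,46,-3)
river: ρ → (-3,44,38)
river: ρ → (38,32,-9)
river: ρ → (-9,40,22)
river: ρ → (22,48,-1)
river: ρ → (-1,48,22)
closes: descent 1, river 10
min |a| on river = 1

1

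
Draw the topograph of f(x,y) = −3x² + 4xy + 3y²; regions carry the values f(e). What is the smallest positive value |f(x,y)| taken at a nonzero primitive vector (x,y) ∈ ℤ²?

river: ρ → (3,2,-4)
river: ρ → (-4,6,1)
river: ρ → (1,6,-4)
river: ρ → (-4,2,3)
river: ρ → (3,4,-3)
river: ρ → (-3,2,4)
river: ρ → (4,6,-1)
river: ρ → (-1,6,4)
river: ρ → (4,2,-3)
river: ρ → (-3,4,3)
closes: descent 0, river 10
min |a| on river = 1

1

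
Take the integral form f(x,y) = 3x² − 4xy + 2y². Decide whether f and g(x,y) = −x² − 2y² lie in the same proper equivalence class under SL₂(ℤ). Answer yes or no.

D₁ = -8, D₂ = -8
f: translate: b→2 (≡-4 mod 6), so (3,-4,2)→(3,2,1)
f: flip: (3,2,1)→(1,-2,3)
f: translate: b→0 (≡-2 mod 2), so (1,-2,3)→(1,0,2)
f: reduced (well bottom): (1,0,2) with a≤c, −a<b≤a
g is negative-definite; reduce −g:
−g: reduced (well bottom): (1,0,2) with a≤c, −a<b≤a
flip sign back: reduced form of g is (-1,0,-2)
reduced forms (1, 0, 2) vs (-1, 0, -2) ⇒ inequivalent

no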